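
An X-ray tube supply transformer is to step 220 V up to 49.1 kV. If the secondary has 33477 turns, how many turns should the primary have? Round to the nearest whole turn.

N_p = 150 turns

N_p/N_s = V_p/V_s, so N_p = 33477 × 220/49100 = 150.0 ≈ 150 turns.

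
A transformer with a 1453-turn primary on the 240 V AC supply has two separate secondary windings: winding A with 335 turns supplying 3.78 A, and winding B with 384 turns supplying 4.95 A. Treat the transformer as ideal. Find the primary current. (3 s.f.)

V_A = 240 × 335/1453 = 55.334 V; V_B = 240 × 384/1453 = 63.427 V.
P_out = V_A I_A + V_B I_B = 55.334×3.78 + 63.427×4.95 = 209.16 + 313.97 = 523.13 W.
Ideal ⇒ P_in = P_out, so I_p = P_out/V_p = 523.13/240 = 2.18 A.

I_p ≈ 2.18 A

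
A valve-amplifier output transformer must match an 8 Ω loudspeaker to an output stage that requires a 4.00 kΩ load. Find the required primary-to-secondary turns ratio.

Z_p/Z_s = (N_p/N_s)², so N_p/N_s = √(4000/8) = √500 = 22.4.

N_p/N_s ≈ 22.4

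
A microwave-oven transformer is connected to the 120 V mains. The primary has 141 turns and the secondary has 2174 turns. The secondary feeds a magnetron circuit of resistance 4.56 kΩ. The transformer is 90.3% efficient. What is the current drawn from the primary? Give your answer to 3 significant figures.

V_s = 120 × 2174/141 = 1850.2 V.
I_s = V_s/R = 1850.2/4560 = 0.40575 A.
P_out = V_s I_s = 1850.2 × 0.40575 = 750.72 W.
P_in = P_out/η = 750.72/0.903 = 831.36 W.
I_p = P_in/V_p = 831.36/120 = 6.93 A.

I_p ≈ 6.93 A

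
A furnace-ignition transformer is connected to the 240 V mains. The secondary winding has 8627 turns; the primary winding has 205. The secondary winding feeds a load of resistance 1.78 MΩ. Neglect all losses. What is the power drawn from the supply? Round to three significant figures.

V_s = V_p × N_s/N_p = 240 × 8627/205 = 10100 V.
I_s = V_s/R = 10100/(1.78×10^6) = 0.0056741 A.
I_p = I_s × N_s/N_p = 0.0056741 × 8627/205 = 0.23878 A.
P = V_p I_p = 240 × 0.23878 = 57.3 W.

P ≈ 57.3 W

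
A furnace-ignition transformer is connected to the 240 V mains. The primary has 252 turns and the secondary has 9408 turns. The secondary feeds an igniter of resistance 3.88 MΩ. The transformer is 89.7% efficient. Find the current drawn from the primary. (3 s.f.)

I_p ≈ 0.0961 A

V_s = 240 × 9408/252 = 8960.0 V.
I_s = V_s/R = 8960.0/(3.88×10^6) = 0.0023093 A.
P_out = V_s I_s = 8960.0 × 0.0023093 = 20.691 W.
P_in = P_out/η = 20.691/0.897 = 23.067 W.
I_p = P_in/V_p = 23.067/240 = 0.0961 A.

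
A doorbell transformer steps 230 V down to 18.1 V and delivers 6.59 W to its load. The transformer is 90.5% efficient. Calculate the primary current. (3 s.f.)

P_in = P_out/η = 6.59/0.905 = 7.2818 W.
I_p = P_in/V_p = 7.2818/230 = 0.0317 A.

I_p ≈ 0.0317 A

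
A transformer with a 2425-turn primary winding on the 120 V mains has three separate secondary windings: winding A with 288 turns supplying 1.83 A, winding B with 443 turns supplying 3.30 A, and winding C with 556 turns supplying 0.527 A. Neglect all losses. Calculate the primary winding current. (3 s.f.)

V_A = 120 × 288/2425 = 14.252 V; V_B = 120 × 443/2425 = 21.922 V; V_C = 120 × 556/2425 = 27.513 V.
P_out = V_A I_A + V_B I_B + V_C I_C = 14.252×1.83 + 21.922×3.30 + 27.513×0.527 = 26.080 + 72.341 + 14.500 = 112.92 W.
Ideal ⇒ P_in = P_out, so I_p = P_out/V_p = 112.92/120 = 0.941 A.

I_p ≈ 0.941 A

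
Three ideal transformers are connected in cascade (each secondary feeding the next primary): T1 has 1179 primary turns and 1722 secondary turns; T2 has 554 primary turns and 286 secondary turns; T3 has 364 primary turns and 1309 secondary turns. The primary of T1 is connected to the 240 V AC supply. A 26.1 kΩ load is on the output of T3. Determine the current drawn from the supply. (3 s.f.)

I_supply ≈ 0.0676 A

After T1: V = 240.00 × 1722/1179 = 350.53 V.
After T2: V = 350.53 × 286/554 = 180.96 V.
After T3: V = 180.96 × 1309/364 = 650.77 V.
I_load = 650.77/26100 = 0.024934 A, so P_out = 650.77 × 0.024934 = 16.226 W.
All ideal ⇒ P_in = P_out, so I_supply = 16.226/240 = 0.0676 A.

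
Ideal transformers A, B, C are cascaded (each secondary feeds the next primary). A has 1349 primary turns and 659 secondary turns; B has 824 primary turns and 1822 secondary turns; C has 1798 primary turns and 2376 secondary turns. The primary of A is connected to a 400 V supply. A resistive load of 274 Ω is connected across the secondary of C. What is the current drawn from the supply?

After A: V = 400.00 × 659/1349 = 195.40 V.
After B: V = 195.40 × 1822/824 = 432.07 V.
After C: V = 432.07 × 2376/1798 = 570.97 V.
I_load = 570.97/274 = 2.0838 A, so P_out = 570.97 × 2.0838 = 1189.8 W.
All ideal ⇒ P_in = P_out, so I_supply = 1189.8/400 = 2.97 A.

I_supply ≈ 2.97 A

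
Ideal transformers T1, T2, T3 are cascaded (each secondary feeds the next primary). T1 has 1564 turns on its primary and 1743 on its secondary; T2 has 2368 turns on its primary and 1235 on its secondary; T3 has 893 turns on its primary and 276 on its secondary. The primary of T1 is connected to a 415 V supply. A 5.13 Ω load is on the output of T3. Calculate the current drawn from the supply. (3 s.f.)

I_supply ≈ 2.61 A

After T1: V = 415.00 × 1743/1564 = 462.50 V.
After T2: V = 462.50 × 1235/2368 = 241.21 V.
After T3: V = 241.21 × 276/893 = 74.551 V.
I_load = 74.551/5.13 = 14.532 A, so P_out = 74.551 × 14.532 = 1083.4 W.
All ideal ⇒ P_in = P_out, so I_supply = 1083.4/415 = 2.61 A.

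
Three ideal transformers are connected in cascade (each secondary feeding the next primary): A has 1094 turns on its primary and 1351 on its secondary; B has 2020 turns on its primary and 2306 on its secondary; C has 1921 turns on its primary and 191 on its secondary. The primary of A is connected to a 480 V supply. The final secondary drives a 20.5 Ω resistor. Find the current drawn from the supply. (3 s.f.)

I_supply ≈ 0.460 A

Secondary of A: V = 480.00 × 1351/1094 = 592.76 V.
Secondary of B: V = 592.76 × 2306/2020 = 676.69 V.
Secondary of C: V = 676.69 × 191/1921 = 67.281 V.
I_load = 67.281/20.5 = 3.2820 A, so P_out = 67.281 × 3.2820 = 220.82 W.
All ideal ⇒ P_in = P_out, so I_supply = 220.82/480 = 0.460 A.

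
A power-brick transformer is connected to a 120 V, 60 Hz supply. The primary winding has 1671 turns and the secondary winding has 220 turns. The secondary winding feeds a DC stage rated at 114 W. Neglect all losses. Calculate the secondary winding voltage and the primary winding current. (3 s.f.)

V_s = V_p × N_s/N_p = 120 × 220/1671 = 15.799 V.
I_s = P/V_s = 114/15.799 = 7.2157 A.
I_p = I_s × N_s/N_p = 7.2157 × 220/1671 = 0.950 A.

V_s ≈ 15.8 V, I_p ≈ 0.950 A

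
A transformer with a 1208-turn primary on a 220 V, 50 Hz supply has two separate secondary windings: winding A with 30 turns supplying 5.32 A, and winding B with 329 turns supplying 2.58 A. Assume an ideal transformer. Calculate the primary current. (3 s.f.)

I_p ≈ 0.835 A

V_A = 220 × 30/1208 = 5.4636 V; V_B = 220 × 329/1208 = 59.917 V.
P_out = V_A I_A + V_B I_B = 5.4636×5.32 + 59.917×2.58 = 29.066 + 154.59 = 183.65 W.
Ideal ⇒ P_in = P_out, so I_p = P_out/V_p = 183.65/220 = 0.835 A.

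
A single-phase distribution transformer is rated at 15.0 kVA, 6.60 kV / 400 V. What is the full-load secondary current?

I_s ≈ 37.5 A

I_s = S/V_s = 15000/400 = 37.5 A.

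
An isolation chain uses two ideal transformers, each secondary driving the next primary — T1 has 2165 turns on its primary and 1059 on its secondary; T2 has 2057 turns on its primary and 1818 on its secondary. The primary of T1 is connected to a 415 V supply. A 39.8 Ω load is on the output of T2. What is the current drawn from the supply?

After T1: V = 415.00 × 1059/2165 = 203.00 V.
After T2: V = 203.00 × 1818/2057 = 179.41 V.
I_load = 179.41/39.8 = 4.5078 A, so P_out = 179.41 × 4.5078 = 808.74 W.
All ideal ⇒ P_in = P_out, so I_supply = 808.74/415 = 1.95 A.

I_supply ≈ 1.95 A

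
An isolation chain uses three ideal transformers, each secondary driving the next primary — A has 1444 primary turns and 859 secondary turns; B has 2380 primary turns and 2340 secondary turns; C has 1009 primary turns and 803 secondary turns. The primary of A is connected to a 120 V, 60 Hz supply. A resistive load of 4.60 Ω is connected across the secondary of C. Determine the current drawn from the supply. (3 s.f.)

Secondary of A: V = 120.00 × 859/1444 = 71.385 V.
Secondary of B: V = 71.385 × 2340/2380 = 70.185 V.
Secondary of C: V = 70.185 × 803/1009 = 55.856 V.
I_load = 55.856/4.60 = 12.143 A, so P_out = 55.856 × 12.143 = 678.24 W.
All ideal ⇒ P_in = P_out, so I_supply = 678.24/120 = 5.65 A.

I_supply ≈ 5.65 A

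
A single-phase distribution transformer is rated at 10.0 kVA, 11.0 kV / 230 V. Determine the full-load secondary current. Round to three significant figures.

I_s ≈ 43.5 A

I_s = S/V_s = 10000/230 = 43.5 A.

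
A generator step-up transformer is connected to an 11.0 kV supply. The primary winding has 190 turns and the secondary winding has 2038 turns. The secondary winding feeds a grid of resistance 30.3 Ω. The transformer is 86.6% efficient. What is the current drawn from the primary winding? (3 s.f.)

V_s = 11000 × 2038/190 = 117990 V.
I_s = V_s/R = 117990/30.3 = 3894.0 A.
P_out = V_s I_s = 117990 × 3894.0 = 4.5946×10^8 W.
P_in = P_out/η = 4.5946×10^8/0.866 = 5.3055×10^8 W.
I_p = P_in/V_p = 5.3055×10^8/11000 = 48200 A.

I_p ≈ 48200 A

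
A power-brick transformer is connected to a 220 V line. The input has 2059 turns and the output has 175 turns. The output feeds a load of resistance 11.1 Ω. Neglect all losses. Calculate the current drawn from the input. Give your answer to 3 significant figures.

I_in ≈ 0.143 A

V_out = V_in × N_out/N_in = 220 × 175/2059 = 18.698 V.
I_out = V_out/R = 18.698/11.1 = 1.6845 A.
For an ideal transformer I_in N_in = I_out N_out, so I_in = 1.6845 × 175/2059 = 0.143 A.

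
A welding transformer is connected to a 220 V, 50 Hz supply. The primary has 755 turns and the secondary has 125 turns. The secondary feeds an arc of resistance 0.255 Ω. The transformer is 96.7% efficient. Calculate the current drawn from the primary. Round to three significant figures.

V_s = 220 × 125/755 = 36.424 V.
I_s = V_s/R = 36.424/0.255 = 142.84 A.
P_out = V_s I_s = 36.424 × 142.84 = 5202.7 W.
P_in = P_out/η = 5202.7/0.967 = 5380.3 W.
I_p = P_in/V_p = 5380.3/220 = 24.5 A.

I_p ≈ 24.5 A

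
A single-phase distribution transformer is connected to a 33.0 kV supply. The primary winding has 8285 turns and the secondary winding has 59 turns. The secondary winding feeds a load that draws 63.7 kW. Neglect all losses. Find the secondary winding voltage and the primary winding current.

V_s = V_p × N_s/N_p = 33000 × 59/8285 = 235.00 V.
I_s = P/V_s = 63700/235.00 = 271.06 A.
I_p = I_s × N_s/N_p = 271.06 × 59/8285 = 1.93 A.

V_s ≈ 235 V, I_p ≈ 1.93 A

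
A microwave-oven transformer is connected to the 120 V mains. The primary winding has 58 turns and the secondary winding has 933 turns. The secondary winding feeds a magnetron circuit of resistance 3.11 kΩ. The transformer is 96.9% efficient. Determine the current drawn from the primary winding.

I_p ≈ 10.3 A

V_s = 120 × 933/58 = 1930.3 V.
I_s = V_s/R = 1930.3/3110 = 0.62069 A.
P_out = V_s I_s = 1930.3 × 0.62069 = 1198.1 W.
P_in = P_out/η = 1198.1/0.969 = 1236.5 W.
I_p = P_in/V_p = 1236.5/120 = 10.3 A.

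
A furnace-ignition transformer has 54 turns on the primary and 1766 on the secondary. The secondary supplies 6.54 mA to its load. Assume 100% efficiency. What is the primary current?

I_p ≈ 0.214 A

For an ideal transformer I_p/I_s = N_s/N_p, so I_p = 0.00654 × 1766/54 = 0.214 A.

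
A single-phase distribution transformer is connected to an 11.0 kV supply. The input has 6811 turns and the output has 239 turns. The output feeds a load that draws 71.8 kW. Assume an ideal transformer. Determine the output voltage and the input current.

V_out = V_in × N_out/N_in = 11000 × 239/6811 = 385.99 V.
I_out = P/V_out = 71800/385.99 = 186.01 A.
I_in = I_out × N_out/N_in = 186.01 × 239/6811 = 6.53 A.

V_out ≈ 386 V, I_in ≈ 6.53 A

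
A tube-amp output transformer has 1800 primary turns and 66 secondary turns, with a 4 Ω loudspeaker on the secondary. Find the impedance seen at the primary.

Z_p ≈ 2980 Ω

Z_p = (N_p/N_s)² × Z_s = (1800/66)² × 4 = 2980 Ω.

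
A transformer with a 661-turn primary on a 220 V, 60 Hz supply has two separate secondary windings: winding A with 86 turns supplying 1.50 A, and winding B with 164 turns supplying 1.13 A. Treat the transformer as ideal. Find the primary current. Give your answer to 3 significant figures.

I_p ≈ 0.476 A

V_A = 220 × 86/661 = 28.623 V; V_B = 220 × 164/661 = 54.584 V.
P_out = V_A I_A + V_B I_B = 28.623×1.50 + 54.584×1.13 = 42.935 + 61.680 = 104.61 W.
Ideal ⇒ P_in = P_out, so I_p = P_out/V_p = 104.61/220 = 0.476 A.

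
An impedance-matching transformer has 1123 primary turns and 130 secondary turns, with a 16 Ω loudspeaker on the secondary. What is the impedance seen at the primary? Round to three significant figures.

Z_p ≈ 1190 Ω

Z_p = (N_p/N_s)² × Z_s = (1123/130)² × 16 = 1190 Ω.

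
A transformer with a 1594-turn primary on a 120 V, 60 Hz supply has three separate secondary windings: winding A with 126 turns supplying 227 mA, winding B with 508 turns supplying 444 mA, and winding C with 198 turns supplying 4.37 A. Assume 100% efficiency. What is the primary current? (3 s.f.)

I_p ≈ 0.702 A

V_A = 120 × 126/1594 = 9.4856 V; V_B = 120 × 508/1594 = 38.243 V; V_C = 120 × 198/1594 = 14.906 V.
P_out = V_A I_A + V_B I_B + V_C I_C = 9.4856×0.227 + 38.243×0.444 + 14.906×4.37 = 2.1532 + 16.980 + 65.139 = 84.272 W.
Ideal ⇒ P_in = P_out, so I_p = P_out/V_p = 84.272/120 = 0.702 A.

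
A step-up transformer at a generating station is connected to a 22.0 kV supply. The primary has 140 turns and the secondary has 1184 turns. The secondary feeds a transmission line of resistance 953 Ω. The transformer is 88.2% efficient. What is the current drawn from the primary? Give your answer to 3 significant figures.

I_p ≈ 1870 A

V_s = 22000 × 1184/140 = 186060 V.
I_s = V_s/R = 186060/953 = 195.23 A.
P_out = V_s I_s = 186060 × 195.23 = 3.6325×10^7 W.
P_in = P_out/η = 3.6325×10^7/0.882 = 4.1184×10^7 W.
I_p = P_in/V_p = 4.1184×10^7/22000 = 1870 A.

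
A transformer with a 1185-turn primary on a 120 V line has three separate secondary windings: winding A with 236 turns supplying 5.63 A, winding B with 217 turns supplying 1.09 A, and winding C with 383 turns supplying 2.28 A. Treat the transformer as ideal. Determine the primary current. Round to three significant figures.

I_p ≈ 2.06 A

V_A = 120 × 236/1185 = 23.899 V; V_B = 120 × 217/1185 = 21.975 V; V_C = 120 × 383/1185 = 38.785 V.
P_out = V_A I_A + V_B I_B + V_C I_C = 23.899×5.63 + 21.975×1.09 + 38.785×2.28 = 134.55 + 23.952 + 88.429 = 246.93 W.
Ideal ⇒ P_in = P_out, so I_p = P_out/V_p = 246.93/120 = 2.06 A.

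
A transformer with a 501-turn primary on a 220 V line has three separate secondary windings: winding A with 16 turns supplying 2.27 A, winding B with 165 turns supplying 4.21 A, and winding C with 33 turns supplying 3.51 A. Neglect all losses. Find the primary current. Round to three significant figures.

I_p ≈ 1.69 A

V_A = 220 × 16/501 = 7.0259 V; V_B = 220 × 165/501 = 72.455 V; V_C = 220 × 33/501 = 14.491 V.
P_out = V_A I_A + V_B I_B + V_C I_C = 7.0259×2.27 + 72.455×4.21 + 14.491×3.51 = 15.949 + 305.04 + 50.863 = 371.85 W.
Ideal ⇒ P_in = P_out, so I_p = P_out/V_p = 371.85/220 = 1.69 A.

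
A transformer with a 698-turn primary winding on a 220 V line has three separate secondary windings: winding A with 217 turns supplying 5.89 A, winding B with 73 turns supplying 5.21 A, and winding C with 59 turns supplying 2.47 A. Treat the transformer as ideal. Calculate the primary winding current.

I_p ≈ 2.58 A

V_A = 220 × 217/698 = 68.395 V; V_B = 220 × 73/698 = 23.009 V; V_C = 220 × 59/698 = 18.596 V.
P_out = V_A I_A + V_B I_B + V_C I_C = 68.395×5.89 + 23.009×5.21 + 18.596×2.47 = 402.85 + 119.87 + 45.932 = 568.66 W.
Ideal ⇒ P_in = P_out, so I_p = P_out/V_p = 568.66/220 = 2.58 A.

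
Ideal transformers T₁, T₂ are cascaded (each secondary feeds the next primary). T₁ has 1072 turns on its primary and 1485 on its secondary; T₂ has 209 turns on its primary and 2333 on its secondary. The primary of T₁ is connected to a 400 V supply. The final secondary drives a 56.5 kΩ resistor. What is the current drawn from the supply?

I_supply ≈ 1.69 A

After T₁: V = 400.00 × 1485/1072 = 554.10 V.
After T₂: V = 554.10 × 2333/209 = 6185.3 V.
I_load = 6185.3/56500 = 0.10947 A, so P_out = 6185.3 × 0.10947 = 677.13 W.
All ideal ⇒ P_in = P_out, so I_supply = 677.13/400 = 1.69 A.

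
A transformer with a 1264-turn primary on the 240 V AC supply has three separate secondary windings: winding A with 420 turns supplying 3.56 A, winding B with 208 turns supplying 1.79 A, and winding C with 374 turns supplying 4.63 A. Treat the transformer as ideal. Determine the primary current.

I_p ≈ 2.85 A

V_A = 240 × 420/1264 = 79.747 V; V_B = 240 × 208/1264 = 39.494 V; V_C = 240 × 374/1264 = 71.013 V.
P_out = V_A I_A + V_B I_B + V_C I_C = 79.747×3.56 + 39.494×1.79 + 71.013×4.63 = 283.90 + 70.694 + 328.79 = 683.38 W.
Ideal ⇒ P_in = P_out, so I_p = P_out/V_p = 683.38/240 = 2.85 A.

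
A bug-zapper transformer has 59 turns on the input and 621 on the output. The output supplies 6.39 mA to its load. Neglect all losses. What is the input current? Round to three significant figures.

I_in ≈ 0.0673 A

For an ideal transformer I_in/I_out = N_out/N_in, so I_in = 0.00639 × 621/59 = 0.0673 A.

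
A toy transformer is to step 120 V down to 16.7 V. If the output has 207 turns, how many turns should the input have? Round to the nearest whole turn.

N_in = 1487 turns

N_in/N_out = V_in/V_out, so N_in = 207 × 120/16.7 = 1487.4 ≈ 1487 turns.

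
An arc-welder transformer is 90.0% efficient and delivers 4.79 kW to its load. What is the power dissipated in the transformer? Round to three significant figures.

P_loss ≈ 532 W

P_in = P_out/η = 4790/0.900 = 5322.22 W.
P_loss = P_in − P_out = 5322.22 − 4790 = 532 W.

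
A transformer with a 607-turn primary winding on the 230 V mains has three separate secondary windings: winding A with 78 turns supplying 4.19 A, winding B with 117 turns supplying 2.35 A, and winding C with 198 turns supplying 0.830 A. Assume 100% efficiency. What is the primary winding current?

I_p ≈ 1.26 A

V_A = 230 × 78/607 = 29.555 V; V_B = 230 × 117/607 = 44.333 V; V_C = 230 × 198/607 = 75.025 V.
P_out = V_A I_A + V_B I_B + V_C I_C = 29.555×4.19 + 44.333×2.35 + 75.025×0.830 = 123.84 + 104.18 + 62.271 = 290.29 W.
Ideal ⇒ P_in = P_out, so I_p = P_out/V_p = 290.29/230 = 1.26 A.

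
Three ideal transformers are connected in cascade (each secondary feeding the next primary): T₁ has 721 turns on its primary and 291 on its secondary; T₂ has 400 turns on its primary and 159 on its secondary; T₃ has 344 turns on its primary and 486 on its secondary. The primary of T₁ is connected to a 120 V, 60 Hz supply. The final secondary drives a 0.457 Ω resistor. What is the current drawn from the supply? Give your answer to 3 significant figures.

I_supply ≈ 13.5 A

Secondary of T₁: V = 120.00 × 291/721 = 48.433 V.
Secondary of T₂: V = 48.433 × 159/400 = 19.252 V.
Secondary of T₃: V = 19.252 × 486/344 = 27.199 V.
I_load = 27.199/0.457 = 59.517 A, so P_out = 27.199 × 59.517 = 1618.8 W.
All ideal ⇒ P_in = P_out, so I_supply = 1618.8/120 = 13.5 A.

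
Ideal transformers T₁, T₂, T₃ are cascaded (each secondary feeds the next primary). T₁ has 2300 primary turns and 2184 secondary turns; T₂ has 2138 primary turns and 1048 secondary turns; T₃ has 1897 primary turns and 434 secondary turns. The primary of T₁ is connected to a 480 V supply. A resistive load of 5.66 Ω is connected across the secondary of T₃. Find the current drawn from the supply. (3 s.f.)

I_supply ≈ 0.962 A

After T₁: V = 480.00 × 2184/2300 = 455.79 V.
After T₂: V = 455.79 × 1048/2138 = 223.42 V.
After T₃: V = 223.42 × 434/1897 = 51.114 V.
I_load = 51.114/5.66 = 9.0308 A, so P_out = 51.114 × 9.0308 = 461.60 W.
All ideal ⇒ P_in = P_out, so I_supply = 461.60/480 = 0.962 A.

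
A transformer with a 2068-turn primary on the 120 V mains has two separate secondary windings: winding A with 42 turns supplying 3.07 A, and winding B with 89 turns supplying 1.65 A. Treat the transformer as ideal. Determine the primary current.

I_p ≈ 0.133 A

V_A = 120 × 42/2068 = 2.4371 V; V_B = 120 × 89/2068 = 5.1644 V.
P_out = V_A I_A + V_B I_B = 2.4371×3.07 + 5.1644×1.65 = 7.4820 + 8.5213 = 16.003 W.
Ideal ⇒ P_in = P_out, so I_p = P_out/V_p = 16.003/120 = 0.133 A.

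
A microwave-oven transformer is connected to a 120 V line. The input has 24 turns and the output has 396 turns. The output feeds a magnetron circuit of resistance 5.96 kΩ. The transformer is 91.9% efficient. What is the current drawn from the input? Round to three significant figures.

I_in ≈ 5.96 A

V_out = 120 × 396/24 = 1980.0 V.
I_out = V_out/R = 1980.0/5960 = 0.33221 A.
P_out = V_out I_out = 1980.0 × 0.33221 = 657.79 W.
P_in = P_out/η = 657.79/0.919 = 715.76 W.
I_in = P_in/V_in = 715.76/120 = 5.96 A.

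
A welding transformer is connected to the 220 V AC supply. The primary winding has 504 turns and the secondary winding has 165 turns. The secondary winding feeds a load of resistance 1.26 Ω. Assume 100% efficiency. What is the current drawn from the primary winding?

I_p ≈ 18.7 A

V_s = V_p × N_s/N_p = 220 × 165/504 = 72.024 V.
I_s = V_s/R = 72.024/1.26 = 57.162 A.
For an ideal transformer I_p N_p = I_s N_s, so I_p = 57.162 × 165/504 = 18.7 A.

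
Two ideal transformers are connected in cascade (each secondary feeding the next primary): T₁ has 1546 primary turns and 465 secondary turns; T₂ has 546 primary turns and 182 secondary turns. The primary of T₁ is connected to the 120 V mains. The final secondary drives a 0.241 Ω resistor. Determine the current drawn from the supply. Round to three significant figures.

Secondary of T₁: V = 120.00 × 465/1546 = 36.093 V.
Secondary of T₂: V = 36.093 × 182/546 = 12.031 V.
I_load = 12.031/0.241 = 49.921 A, so P_out = 12.031 × 49.921 = 600.61 W.
All ideal ⇒ P_in = P_out, so I_supply = 600.61/120 = 5.01 A.

I_supply ≈ 5.01 A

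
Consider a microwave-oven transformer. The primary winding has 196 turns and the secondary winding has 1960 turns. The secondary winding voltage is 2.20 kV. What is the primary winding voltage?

V_p ≈ 220 V

V_p/V_s = N_p/N_s, so V_p = 2200 × 196/1960 = 220 V.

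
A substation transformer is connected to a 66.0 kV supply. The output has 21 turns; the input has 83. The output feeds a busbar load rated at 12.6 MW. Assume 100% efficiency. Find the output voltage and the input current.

V_out ≈ 16700 V, I_in ≈ 191 A

V_out = V_in × N_out/N_in = 66000 × 21/83 = 16699 V.
I_out = P/V_out = 1.26×10^7/16699 = 754.55 A.
I_in = I_out × N_out/N_in = 754.55 × 21/83 = 191 A.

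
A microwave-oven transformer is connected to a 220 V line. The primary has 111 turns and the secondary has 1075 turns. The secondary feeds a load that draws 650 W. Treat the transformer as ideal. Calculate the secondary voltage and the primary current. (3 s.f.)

V_s = V_p × N_s/N_p = 220 × 1075/111 = 2130.6 V.
I_s = P/V_s = 650/2130.6 = 0.30507 A.
I_p = I_s × N_s/N_p = 0.30507 × 1075/111 = 2.95 A.

V_s ≈ 2130 V, I_p ≈ 2.95 A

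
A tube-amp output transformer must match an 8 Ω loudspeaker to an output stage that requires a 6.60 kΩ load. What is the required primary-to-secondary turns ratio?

N_p/N_s ≈ 28.7

Z_p/Z_s = (N_p/N_s)², so N_p/N_s = √(6600/8) = √825 = 28.7.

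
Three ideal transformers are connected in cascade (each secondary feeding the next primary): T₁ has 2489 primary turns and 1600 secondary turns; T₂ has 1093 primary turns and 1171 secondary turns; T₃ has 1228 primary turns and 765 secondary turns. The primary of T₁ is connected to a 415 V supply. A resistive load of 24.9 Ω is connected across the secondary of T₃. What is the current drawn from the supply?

I_supply ≈ 3.07 A

After T₁: V = 415.00 × 1600/2489 = 266.77 V.
After T₂: V = 266.77 × 1171/1093 = 285.81 V.
After T₃: V = 285.81 × 765/1228 = 178.05 V.
I_load = 178.05/24.9 = 7.1506 A, so P_out = 178.05 × 7.1506 = 1273.2 W.
All ideal ⇒ P_in = P_out, so I_supply = 1273.2/415 = 3.07 A.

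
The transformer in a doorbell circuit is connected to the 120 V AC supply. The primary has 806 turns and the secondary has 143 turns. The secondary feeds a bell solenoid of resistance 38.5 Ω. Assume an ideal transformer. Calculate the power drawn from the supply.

V_s = V_p × N_s/N_p = 120 × 143/806 = 21.290 V.
I_s = V_s/R = 21.290/38.5 = 0.55300 A.
I_p = I_s × N_s/N_p = 0.55300 × 143/806 = 0.098112 A.
P = V_p I_p = 120 × 0.098112 = 11.8 W.

P ≈ 11.8 W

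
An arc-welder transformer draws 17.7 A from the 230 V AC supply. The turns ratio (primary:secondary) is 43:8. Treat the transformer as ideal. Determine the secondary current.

I_s ≈ 95.1 A

I_s/I_p = N_p/N_s, so I_s = 17.7 × 43/8 = 95.1 A.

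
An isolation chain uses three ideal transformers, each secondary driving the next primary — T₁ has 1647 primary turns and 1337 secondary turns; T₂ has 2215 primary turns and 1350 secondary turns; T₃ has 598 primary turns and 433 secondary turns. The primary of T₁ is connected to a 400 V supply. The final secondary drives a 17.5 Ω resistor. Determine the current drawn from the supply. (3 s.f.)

I_supply ≈ 2.93 A

After T₁: V = 400.00 × 1337/1647 = 324.71 V.
After T₂: V = 324.71 × 1350/2215 = 197.91 V.
After T₃: V = 197.91 × 433/598 = 143.30 V.
I_load = 143.30/17.5 = 8.1885 A, so P_out = 143.30 × 8.1885 = 1173.4 W.
All ideal ⇒ P_in = P_out, so I_supply = 1173.4/400 = 2.93 A.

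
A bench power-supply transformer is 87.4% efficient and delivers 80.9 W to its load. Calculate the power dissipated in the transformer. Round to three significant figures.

P_loss ≈ 11.7 W

P_in = P_out/η = 80.9/0.874 = 92.5629 W.
P_loss = P_in − P_out = 92.5629 − 80.9 = 11.7 W.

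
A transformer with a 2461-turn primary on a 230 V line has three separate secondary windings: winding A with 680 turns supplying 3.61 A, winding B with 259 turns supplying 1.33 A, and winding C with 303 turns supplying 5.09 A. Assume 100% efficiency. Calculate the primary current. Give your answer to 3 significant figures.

I_p ≈ 1.76 A

V_A = 230 × 680/2461 = 63.551 V; V_B = 230 × 259/2461 = 24.206 V; V_C = 230 × 303/2461 = 28.318 V.
P_out = V_A I_A + V_B I_B + V_C I_C = 63.551×3.61 + 24.206×1.33 + 28.318×5.09 = 229.42 + 32.193 + 144.14 = 405.75 W.
Ideal ⇒ P_in = P_out, so I_p = P_out/V_p = 405.75/230 = 1.76 A.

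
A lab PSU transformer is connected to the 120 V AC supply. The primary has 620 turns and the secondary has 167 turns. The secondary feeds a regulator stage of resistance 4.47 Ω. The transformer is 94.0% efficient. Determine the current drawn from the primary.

V_s = 120 × 167/620 = 32.323 V.
I_s = V_s/R = 32.323/4.47 = 7.2310 A.
P_out = V_s I_s = 32.323 × 7.2310 = 233.72 W.
P_in = P_out/η = 233.72/0.940 = 248.64 W.
I_p = P_in/V_p = 248.64/120 = 2.07 A.

I_p ≈ 2.07 A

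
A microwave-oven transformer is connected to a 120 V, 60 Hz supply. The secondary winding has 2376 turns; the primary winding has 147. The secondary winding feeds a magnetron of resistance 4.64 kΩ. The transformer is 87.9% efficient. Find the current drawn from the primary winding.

V_s = 120 × 2376/147 = 1939.6 V.
I_s = V_s/R = 1939.6/4640 = 0.41802 A.
P_out = V_s I_s = 1939.6 × 0.41802 = 810.78 W.
P_in = P_out/η = 810.78/0.879 = 922.39 W.
I_p = P_in/V_p = 922.39/120 = 7.69 A.

I_p ≈ 7.69 A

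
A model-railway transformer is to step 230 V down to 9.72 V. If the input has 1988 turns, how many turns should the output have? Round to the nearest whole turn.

N_out/N_in = V_out/V_in, so N_out = 1988 × 9.72/230 = 84.0 ≈ 84 turns.

N_out = 84 turns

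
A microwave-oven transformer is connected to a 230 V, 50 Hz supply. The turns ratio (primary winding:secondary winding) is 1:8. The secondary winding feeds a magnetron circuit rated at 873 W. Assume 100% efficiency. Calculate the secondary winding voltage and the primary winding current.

V_s = V_p × N_s/N_p = 230 × 8/1 = 1840.0 V.
I_s = P/V_s = 873/1840.0 = 0.47446 A.
I_p = I_s × N_s/N_p = 0.47446 × 8/1 = 3.80 A.

V_s ≈ 1840 V, I_p ≈ 3.80 A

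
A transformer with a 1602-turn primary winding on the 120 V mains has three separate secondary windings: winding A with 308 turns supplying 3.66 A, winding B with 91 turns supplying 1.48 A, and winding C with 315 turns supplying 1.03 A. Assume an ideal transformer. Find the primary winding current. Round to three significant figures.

V_A = 120 × 308/1602 = 23.071 V; V_B = 120 × 91/1602 = 6.8165 V; V_C = 120 × 315/1602 = 23.596 V.
P_out = V_A I_A + V_B I_B + V_C I_C = 23.071×3.66 + 6.8165×1.48 + 23.596×1.03 = 84.440 + 10.088 + 24.303 = 118.83 W.
Ideal ⇒ P_in = P_out, so I_p = P_out/V_p = 118.83/120 = 0.990 A.

I_p ≈ 0.990 A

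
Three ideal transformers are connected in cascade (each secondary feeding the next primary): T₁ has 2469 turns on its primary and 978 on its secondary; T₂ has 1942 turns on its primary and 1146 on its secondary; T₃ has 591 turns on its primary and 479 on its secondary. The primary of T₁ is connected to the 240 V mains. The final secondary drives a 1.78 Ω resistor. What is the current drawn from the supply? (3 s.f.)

After T₁: V = 240.00 × 978/2469 = 95.067 V.
After T₂: V = 95.067 × 1146/1942 = 56.100 V.
After T₃: V = 56.100 × 479/591 = 45.469 V.
I_load = 45.469/1.78 = 25.544 A, so P_out = 45.469 × 25.544 = 1161.5 W.
All ideal ⇒ P_in = P_out, so I_supply = 1161.5/240 = 4.84 A.

I_supply ≈ 4.84 A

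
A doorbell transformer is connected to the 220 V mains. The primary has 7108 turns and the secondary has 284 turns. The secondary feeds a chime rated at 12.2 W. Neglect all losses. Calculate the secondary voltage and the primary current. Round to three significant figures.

V_s ≈ 8.79 V, I_p ≈ 0.0555 A

V_s = V_p × N_s/N_p = 220 × 284/7108 = 8.7901 V.
I_s = P/V_s = 12.2/8.7901 = 1.3879 A.
I_p = I_s × N_s/N_p = 1.3879 × 284/7108 = 0.0555 A.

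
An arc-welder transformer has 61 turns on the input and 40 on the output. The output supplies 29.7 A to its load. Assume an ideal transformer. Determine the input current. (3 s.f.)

For an ideal transformer I_in/I_out = N_out/N_in, so I_in = 29.7 × 40/61 = 19.5 A.

I_in ≈ 19.5 A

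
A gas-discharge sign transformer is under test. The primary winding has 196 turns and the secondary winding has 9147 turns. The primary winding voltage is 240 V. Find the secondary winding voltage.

V_s/V_p = N_s/N_p, so V_s = 240 × 9147/196 = 11200 V.

V_s ≈ 11200 V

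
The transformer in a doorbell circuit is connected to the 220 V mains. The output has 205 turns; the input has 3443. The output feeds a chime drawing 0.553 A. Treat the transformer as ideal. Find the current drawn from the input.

For an ideal transformer I_in N_in = I_out N_out, so I_in = 0.553 × 205/3443 = 0.0329 A.

I_in ≈ 0.0329 A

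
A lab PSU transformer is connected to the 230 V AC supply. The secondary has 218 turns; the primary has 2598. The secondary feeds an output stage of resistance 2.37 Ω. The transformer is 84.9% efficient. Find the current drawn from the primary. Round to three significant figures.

V_s = 230 × 218/2598 = 19.299 V.
I_s = V_s/R = 19.299/2.37 = 8.1432 A.
P_out = V_s I_s = 19.299 × 8.1432 = 157.16 W.
P_in = P_out/η = 157.16/0.849 = 185.11 W.
I_p = P_in/V_p = 185.11/230 = 0.805 A.

I_p ≈ 0.805 A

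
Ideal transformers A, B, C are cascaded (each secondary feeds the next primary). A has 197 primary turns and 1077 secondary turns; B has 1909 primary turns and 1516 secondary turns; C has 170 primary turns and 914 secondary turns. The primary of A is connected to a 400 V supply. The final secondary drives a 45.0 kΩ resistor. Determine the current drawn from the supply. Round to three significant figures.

After A: V = 400.00 × 1077/197 = 2186.8 V.
After B: V = 2186.8 × 1516/1909 = 1736.6 V.
After C: V = 1736.6 × 914/170 = 9336.8 V.
I_load = 9336.8/45000 = 0.20749 A, so P_out = 9336.8 × 0.20749 = 1937.3 W.
All ideal ⇒ P_in = P_out, so I_supply = 1937.3/400 = 4.84 A.

I_supply ≈ 4.84 A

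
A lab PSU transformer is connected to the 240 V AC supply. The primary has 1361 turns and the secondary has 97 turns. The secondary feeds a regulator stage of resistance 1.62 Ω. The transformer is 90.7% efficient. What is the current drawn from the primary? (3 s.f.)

V_s = 240 × 97/1361 = 17.105 V.
I_s = V_s/R = 17.105/1.62 = 10.559 A.
P_out = V_s I_s = 17.105 × 10.559 = 180.61 W.
P_in = P_out/η = 180.61/0.907 = 199.13 W.
I_p = P_in/V_p = 199.13/240 = 0.830 A.

I_p ≈ 0.830 A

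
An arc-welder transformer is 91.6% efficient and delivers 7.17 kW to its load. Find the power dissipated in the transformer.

P_loss ≈ 658 W

P_in = P_out/η = 7170/0.916 = 7827.51 W.
P_loss = P_in − P_out = 7827.51 − 7170 = 658 W.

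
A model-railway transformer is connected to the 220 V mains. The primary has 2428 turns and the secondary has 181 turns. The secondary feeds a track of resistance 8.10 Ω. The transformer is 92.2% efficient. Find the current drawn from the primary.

I_p ≈ 0.164 A

V_s = 220 × 181/2428 = 16.400 V.
I_s = V_s/R = 16.400/8.10 = 2.0247 A.
P_out = V_s I_s = 16.400 × 2.0247 = 33.206 W.
P_in = P_out/η = 33.206/0.922 = 36.015 W.
I_p = P_in/V_p = 36.015/220 = 0.164 A.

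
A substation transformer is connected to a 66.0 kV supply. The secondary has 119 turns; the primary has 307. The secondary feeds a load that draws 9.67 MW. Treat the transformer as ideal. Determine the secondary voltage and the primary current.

V_s ≈ 25600 V, I_p ≈ 147 A

V_s = V_p × N_s/N_p = 66000 × 119/307 = 25583 V.
I_s = P/V_s = 9.67×10^6/25583 = 377.98 A.
I_p = I_s × N_s/N_p = 377.98 × 119/307 = 147 A.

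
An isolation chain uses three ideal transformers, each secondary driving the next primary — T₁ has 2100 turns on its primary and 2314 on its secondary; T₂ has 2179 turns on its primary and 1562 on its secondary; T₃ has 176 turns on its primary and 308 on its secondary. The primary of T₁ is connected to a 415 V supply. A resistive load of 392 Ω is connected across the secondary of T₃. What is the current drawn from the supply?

Secondary of T₁: V = 415.00 × 2314/2100 = 457.29 V.
Secondary of T₂: V = 457.29 × 1562/2179 = 327.81 V.
Secondary of T₃: V = 327.81 × 308/176 = 573.66 V.
I_load = 573.66/392 = 1.4634 A, so P_out = 573.66 × 1.4634 = 839.50 W.
All ideal ⇒ P_in = P_out, so I_supply = 839.50/415 = 2.02 A.

I_supply ≈ 2.02 A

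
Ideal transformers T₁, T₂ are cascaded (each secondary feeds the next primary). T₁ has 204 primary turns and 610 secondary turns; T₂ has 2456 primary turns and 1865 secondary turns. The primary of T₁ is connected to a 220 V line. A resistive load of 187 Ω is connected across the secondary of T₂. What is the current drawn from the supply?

After T₁: V = 220.00 × 610/204 = 657.84 V.
After T₂: V = 657.84 × 1865/2456 = 499.54 V.
I_load = 499.54/187 = 2.6714 A, so P_out = 499.54 × 2.6714 = 1334.5 W.
All ideal ⇒ P_in = P_out, so I_supply = 1334.5/220 = 6.07 A.

I_supply ≈ 6.07 A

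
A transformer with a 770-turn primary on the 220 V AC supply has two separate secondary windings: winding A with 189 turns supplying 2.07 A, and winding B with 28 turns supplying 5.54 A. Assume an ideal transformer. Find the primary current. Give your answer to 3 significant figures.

I_p ≈ 0.710 A

V_A = 220 × 189/770 = 54.000 V; V_B = 220 × 28/770 = 8.0000 V.
P_out = V_A I_A + V_B I_B = 54.000×2.07 + 8.0000×5.54 = 111.78 + 44.320 = 156.10 W.
Ideal ⇒ P_in = P_out, so I_p = P_out/V_p = 156.10/220 = 0.710 A.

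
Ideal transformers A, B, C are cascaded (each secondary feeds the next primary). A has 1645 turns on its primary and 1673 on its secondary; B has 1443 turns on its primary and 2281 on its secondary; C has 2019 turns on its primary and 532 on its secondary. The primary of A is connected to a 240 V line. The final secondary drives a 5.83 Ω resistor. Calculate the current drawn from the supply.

Secondary of A: V = 240.00 × 1673/1645 = 244.09 V.
Secondary of B: V = 244.09 × 2281/1443 = 385.83 V.
Secondary of C: V = 385.83 × 532/2019 = 101.67 V.
I_load = 101.67/5.83 = 17.438 A, so P_out = 101.67 × 17.438 = 1772.9 W.
All ideal ⇒ P_in = P_out, so I_supply = 1772.9/240 = 7.39 A.

I_supply ≈ 7.39 A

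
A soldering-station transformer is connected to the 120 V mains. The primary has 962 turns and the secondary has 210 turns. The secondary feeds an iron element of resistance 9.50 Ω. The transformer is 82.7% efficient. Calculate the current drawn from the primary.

V_s = 120 × 210/962 = 26.195 V.
I_s = V_s/R = 26.195/9.50 = 2.7574 A.
P_out = V_s I_s = 26.195 × 2.7574 = 72.232 W.
P_in = P_out/η = 72.232/0.827 = 87.342 W.
I_p = P_in/V_p = 87.342/120 = 0.728 A.

I_p ≈ 0.728 A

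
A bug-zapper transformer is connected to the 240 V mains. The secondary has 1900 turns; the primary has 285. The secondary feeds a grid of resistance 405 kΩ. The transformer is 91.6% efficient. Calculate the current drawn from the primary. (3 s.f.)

I_p ≈ 0.0288 A

V_s = 240 × 1900/285 = 1600.0 V.
I_s = V_s/R = 1600.0/405000 = 0.0039506 A.
P_out = V_s I_s = 1600.0 × 0.0039506 = 6.3210 W.
P_in = P_out/η = 6.3210/0.916 = 6.9006 W.
I_p = P_in/V_p = 6.9006/240 = 0.0288 A.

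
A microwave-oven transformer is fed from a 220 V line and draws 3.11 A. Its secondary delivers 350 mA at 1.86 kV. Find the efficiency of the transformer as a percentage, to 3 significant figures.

η ≈ 95.1%

P_in = 220 × 3.11 = 684.200 W.
P_out = 1860 × 0.350 = 651.000 W.
η = P_out/P_in = 651.000/684.200 = 0.951.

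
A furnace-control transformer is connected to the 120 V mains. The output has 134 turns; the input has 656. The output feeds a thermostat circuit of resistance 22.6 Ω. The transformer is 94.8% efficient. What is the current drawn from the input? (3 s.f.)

V_out = 120 × 134/656 = 24.512 V.
I_out = V_out/R = 24.512/22.6 = 1.0846 A.
P_out = V_out I_out = 24.512 × 1.0846 = 26.586 W.
P_in = P_out/η = 26.586/0.948 = 28.044 W.
I_in = P_in/V_in = 28.044/120 = 0.234 A.

I_in ≈ 0.234 A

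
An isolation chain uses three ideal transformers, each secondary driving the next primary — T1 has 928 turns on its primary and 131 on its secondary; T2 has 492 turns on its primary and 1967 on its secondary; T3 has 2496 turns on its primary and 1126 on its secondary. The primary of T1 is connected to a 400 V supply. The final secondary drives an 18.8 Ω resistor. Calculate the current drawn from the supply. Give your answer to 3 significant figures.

Secondary of T1: V = 400.00 × 131/928 = 56.466 V.
Secondary of T2: V = 56.466 × 1967/492 = 225.75 V.
Secondary of T3: V = 225.75 × 1126/2496 = 101.84 V.
I_load = 101.84/18.8 = 5.4170 A, so P_out = 101.84 × 5.4170 = 551.66 W.
All ideal ⇒ P_in = P_out, so I_supply = 551.66/400 = 1.38 A.

I_supply ≈ 1.38 A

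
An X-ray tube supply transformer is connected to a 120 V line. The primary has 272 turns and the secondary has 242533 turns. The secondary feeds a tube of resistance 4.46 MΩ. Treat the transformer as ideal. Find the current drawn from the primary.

V_s = V_p × N_s/N_p = 120 × 242533/272 = 107000 V.
I_s = V_s/R = 107000/(4.46×10^6) = 0.023991 A.
For an ideal transformer I_p N_p = I_s N_s, so I_p = 0.023991 × 242533/272 = 21.4 A.

I_p ≈ 21.4 A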